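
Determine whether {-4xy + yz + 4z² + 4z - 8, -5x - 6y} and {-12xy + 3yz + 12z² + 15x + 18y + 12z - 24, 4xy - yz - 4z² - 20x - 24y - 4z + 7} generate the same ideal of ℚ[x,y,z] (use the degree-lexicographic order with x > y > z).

Equality of ideals is decidable: compute both reduced Gröbner bases (unique for the ordering) and check whether they agree.
Buchberger on the first generating set:
f_1 = -4xy + yz + 4z² + 4z - 8, LT = xy.
f_2 = -5x - 6y, LT = x.

S(f_1,f_2): lcm = xy. S = -6/5y² - ¼yz - z² - z + 2.
  reduce S modulo (f_1, f_2):
  remainder -6/5y² - ¼yz - z² - z + 2 ≠ 0; add g_3 = -6/5y² - ¼yz - z² - z + 2 to the basis.

The other S-polynomials (S(f_1,g_3), S(f_2,g_3)) all reduce to 0 modulo the current basis, so we have a Gröbner basis.
Inter-reduce: drop elements whose leading term is divisible by another's, tail-reduce, and make monic.
Reduced Gröbner basis: {y² + 5/24yz + ⅚z² + ⅚z - 5/3, x + 6/5y}.

Buchberger on the second generating set:
h_1 = -12xy + 3yz + 12z² + 15x + 18y + 12z - 24, LT = xy.
h_2 = 4xy - yz - 4z² - 20x - 24y - 4z + 7, LT = xy.

S(h_1,h_2): lcm = xy. S = 15/4x + 9/2y + ¼.
  reduce S modulo (h_1, h_2):
  remainder 15/4x + 9/2y + ¼ ≠ 0; add k_3 = 15/4x + 9/2y + ¼ to the basis.

S(h_1,k_3): lcm = xy. S = -6/5y² - ¼yz - z² - 5/4x - 47/30y - z + 2.
  reduce S modulo (h_1, h_2, k_3):
  remainder -6/5y² - ¼yz - z² - 1/15y - z + 25/12 ≠ 0; add k_4 = -6/5y² - ¼yz - z² - 1/15y - z + 25/12 to the basis.

The other S-polynomials (S(h_2,k_3), S(h_1,k_4), S(h_2,k_4), S(k_3,k_4)) all reduce to 0 modulo the current basis, so we have a Gröbner basis.
Inter-reduce: drop elements whose leading term is divisible by another's, tail-reduce, and make monic.
Reduced Gröbner basis: {y² + 5/24yz + ⅚z² + 1/18y + ⅚z - 125/72, x + 6/5y + 1/15}.

The bases are distinct; the ideals are different.

No, the ideals differ.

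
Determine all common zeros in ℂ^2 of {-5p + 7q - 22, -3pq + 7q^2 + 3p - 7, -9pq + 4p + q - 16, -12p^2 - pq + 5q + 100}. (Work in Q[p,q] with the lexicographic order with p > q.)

Compute a lex Gröbner basis by Buchberger's algorithm.
f_1 = -5p + 7q - 22, LT = p.
f_2 = -3pq + 3p + 7q^2 - 7, LT = pq.
f_3 = -9pq + 4p + q - 16, LT = pq.
f_4 = -12p^2 - pq + 5q + 100, LT = p^2.

S(f_1,f_2): lcm = pq. S = p + 14/15q^2 + 22/5q - 7/3.
  leading term p: subtract (-1/5)·f_1 from p + 14/15q^2 + 22/5q - 7/3 → 14/15q^2 + 29/5q - 101/15
  leading term q^2: no divisor's leading term divides it; move 14/15q^2 to the remainder.
  leading term q: no divisor's leading term divides it; move 29/5q to the remainder.
  leading term 1: no divisor's leading term divides it; move -101/15 to the remainder.
  remainder 14/15q^2 + 29/5q - 101/15 ≠ 0; add h_5 = 14/15q^2 + 29/5q - 101/15 to the basis.

S(f_1,f_3): lcm = pq. S = 4/9p - 7/5q^2 + 203/45q - 16/9.
  leading term p: subtract (-4/45)·f_1 from 4/9p - 7/5q^2 + 203/45q - 16/9 → -7/5q^2 + 77/15q - 56/15
  leading term q^2: subtract (-3/2)·h_5 from -7/5q^2 + 77/15q - 56/15 → 83/6q - 83/6
  leading term q: no divisor's leading term divides it; move 83/6q to the remainder.
  leading term 1: no divisor's leading term divides it; move -83/6 to the remainder.
  remainder 83/6q - 83/6 ≠ 0; add h_6 = 83/6q - 83/6 to the basis.

The other S-polynomials (S(f_1,f_4), S(f_2,f_3), S(f_2,f_4), S(f_3,f_4), S(f_1,h_5), S(f_2,h_5), S(f_3,h_5), S(f_4,h_5), S(f_1,h_6), S(f_2,h_6), S(f_3,h_6), S(f_4,h_6), S(h_5,h_6)) all reduce to 0 modulo the current basis, so we have a Gröbner basis.
Inter-reduce: drop elements whose leading term is divisible by another's, tail-reduce, and make monic.
Reduced Gröbner basis: {p + 3, q - 1}.

Since the basis is lex-ordered, q - 1 is univariate in q. Its roots are {1}. Back-substituting each root into the other basis elements fixes the other coordinates.
  q = 1: the earlier basis element becomes p + 3 = 0, giving p = -3 — point (-3, 1).

{(-3, 1)}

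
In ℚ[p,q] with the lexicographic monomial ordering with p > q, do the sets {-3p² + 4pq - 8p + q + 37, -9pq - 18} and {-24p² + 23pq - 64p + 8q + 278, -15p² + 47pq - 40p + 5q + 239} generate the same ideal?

For a fixed monomial order, each ideal has a unique reduced Gröbner basis; comparing bases decides equality.
Buchberger on the first generating set:
f_1 = -3p² + 4pq - 8p + q + 37, LT = p².
f_2 = -9pq - 18, LT = pq.

S(f_1,f_2): lcm = p²q. S = -4/3pq² + 8/3pq - 2p - ⅓q² - 37/3q.
  reduce S modulo (f_1, f_2):
  remainder -2p - ⅓q² - 29/3q - 16/3 ≠ 0; add g_3 = -2p - ⅓q² - 29/3q - 16/3 to the basis.

S(f_2,g_3): lcm = pq. S = -⅙q³ - 29/6q² - 8/3q + 2.
  reduce S modulo (f_1, f_2, g_3):
  remainder -⅙q³ - 29/6q² - 8/3q + 2 ≠ 0; add g_4 = -⅙q³ - 29/6q² - 8/3q + 2 to the basis.

The other S-polynomials (S(f_1,g_3), S(f_1,g_4), S(f_2,g_4), S(g_3,g_4)) all reduce to 0 modulo the current basis, so we have a Gröbner basis.
Inter-reduce: drop elements whose leading term is divisible by another's, tail-reduce, and make monic.
Reduced Gröbner basis: {p + ⅙q² + 29/6q + 8/3, q³ + 29q² + 16q - 12}.

Buchberger on the second generating set:
h_1 = -24p² + 23pq - 64p + 8q + 278, LT = p².
h_2 = -15p² + 47pq - 40p + 5q + 239, LT = p².

S(h_1,h_2): lcm = p². S = 87/40pq + 87/20.
  reduce S modulo (h_1, h_2):
  remainder 87/40pq + 87/20 ≠ 0; add k_3 = 87/40pq + 87/20 to the basis.

S(h_1,k_3): lcm = p²q. S = -23/24pq² + 8/3pq - 2p - ⅓q² - 139/12q.
  reduce S modulo (h_1, h_2, k_3):
  remainder -2p - ⅓q² - 29/3q - 16/3 ≠ 0; add k_4 = -2p - ⅓q² - 29/3q - 16/3 to the basis.

S(k_3,k_4): lcm = pq. S = -⅙q³ - 29/6q² - 8/3q + 2.
  reduce S modulo (h_1, h_2, k_3, k_4):
  remainder -⅙q³ - 29/6q² - 8/3q + 2 ≠ 0; add k_5 = -⅙q³ - 29/6q² - 8/3q + 2 to the basis.

The other S-polynomials (S(h_2,k_3), S(h_1,k_4), S(h_2,k_4), S(h_1,k_5), S(h_2,k_5), S(k_3,k_5), S(k_4,k_5)) all reduce to 0 modulo the current basis, so we have a Gröbner basis.
Inter-reduce: drop elements whose leading term is divisible by another's, tail-reduce, and make monic.
Reduced Gröbner basis: {p + ⅙q² + 29/6q + 8/3, q³ + 29q² + 16q - 12}.

Same reduced basis, so the two generating sets span the same ideal.

Yes, the ideals are equal.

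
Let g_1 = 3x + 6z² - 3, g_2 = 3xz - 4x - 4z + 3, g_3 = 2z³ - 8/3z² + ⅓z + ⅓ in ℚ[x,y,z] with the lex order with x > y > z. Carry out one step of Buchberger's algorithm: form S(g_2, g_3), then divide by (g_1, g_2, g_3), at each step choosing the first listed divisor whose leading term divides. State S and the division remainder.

lcm(LM(g_2), LM(g_3)) = xz³.
S = (lcm/LT(g_2))·g_2 − (lcm/LT(g_3))·g_3 = -⅙xz - ⅙x - 4/3z³ + z².
Reduce S modulo (g_1, g_2, g_3) in that order:
  leading term xz: subtract (-1/18z)·g_1 from -⅙xz - ⅙x - 4/3z³ + z² → -⅙x - z³ + z² - ⅙z
  leading term x: subtract (-1/18)·g_1 from -⅙x - z³ + z² - ⅙z → -z³ + 4/3z² - ⅙z - ⅙
  leading term z³: subtract (-½)·g_3 from -z³ + 4/3z² - ⅙z - ⅙ → 0
The remainder is 0, so this S-polynomial contributes no new basis element.
An S-polynomial is built so that the two leading terms cancel; whether anything survives reduction is exactly the Gröbner-basis criterion.

S(g_2, g_3) = -⅙xz - ⅙x - 4/3z³ + z²; remainder on division = 0.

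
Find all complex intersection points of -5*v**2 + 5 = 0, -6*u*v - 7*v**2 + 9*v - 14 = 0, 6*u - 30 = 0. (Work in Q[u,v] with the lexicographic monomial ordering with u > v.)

Compute a lex Gröbner basis by Buchberger's algorithm.
f_1 = -5*v**2 + 5, LT = v**2.
f_2 = -6*u*v - 7*v**2 + 9*v - 14, LT = u*v.
f_3 = 6*u - 30, LT = u.

S(f_1,f_2): lcm = u*v**2. S = -u - 7/6*v**3 + 3/2*v**2 - 7/3*v.
  leading term u: subtract (-1/6)·f_3 from -u - 7/6*v**3 + 3/2*v**2 - 7/3*v → -7/6*v**3 + 3/2*v**2 - 7/3*v - 5
  leading term v**3: subtract (7/30*v)·f_1 from -7/6*v**3 + 3/2*v**2 - 7/3*v - 5 → 3/2*v**2 - 7/2*v - 5
  leading term v**2: subtract (-3/10)·f_1 from 3/2*v**2 - 7/2*v - 5 → -7/2*v - 7/2
  leading term v: no divisor's leading term divides it; move -7/2*v to the remainder.
  leading term 1: no divisor's leading term divides it; move -7/2 to the remainder.
  remainder -7/2*v - 7/2 ≠ 0; add h_4 = -7/2*v - 7/2 to the basis.

The other S-polynomials (S(f_1,f_3), S(f_2,f_3), S(f_1,h_4), S(f_2,h_4), S(f_3,h_4)) all reduce to 0 modulo the current basis, so we have a Gröbner basis.
Inter-reduce: drop elements whose leading term is divisible by another's, tail-reduce, and make monic.
Reduced Gröbner basis: {u - 5, v + 1}.

The lex basis is triangular: the last element involves only v. Solving v + 1 = 0 gives v ∈ {-1}; substituting each value into the earlier elements determines the remaining variables.
  v = -1: the earlier basis element becomes u - 5 = 0, giving u = 5 — point (5, -1).

{(5, -1)}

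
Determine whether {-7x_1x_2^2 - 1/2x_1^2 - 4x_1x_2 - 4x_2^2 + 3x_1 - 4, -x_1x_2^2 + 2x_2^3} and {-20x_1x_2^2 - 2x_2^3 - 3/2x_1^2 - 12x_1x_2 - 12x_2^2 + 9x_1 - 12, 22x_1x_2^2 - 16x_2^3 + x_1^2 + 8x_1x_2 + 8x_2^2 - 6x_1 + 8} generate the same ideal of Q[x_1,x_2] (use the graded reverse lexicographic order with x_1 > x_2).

Yes, the ideals are equal.

Since reduced Gröbner bases are canonical representatives of ideals under a given ordering, it suffices to compute and compare them.
Buchberger on the first generating set:
f_1 = -7x_1x_2^2 - 1/2x_1^2 - 4x_1x_2 - 4x_2^2 + 3x_1 - 4, LT = x_1x_2^2.
f_2 = -x_1x_2^2 + 2x_2^3, LT = x_1x_2^2.

S(f_1,f_2): lcm = x_1x_2^2. S = 2x_2^3 + 1/14x_1^2 + 4/7x_1x_2 + 4/7x_2^2 - 3/7x_1 + 4/7.
  leading term x_2^3: no divisor's leading term divides it; move 2x_2^3 to the remainder.
  leading term x_1^2: no divisor's leading term divides it; move 1/14x_1^2 to the remainder.
  leading term x_1x_2: no divisor's leading term divides it; move 4/7x_1x_2 to the remainder.
  leading term x_2^2: no divisor's leading term divides it; move 4/7x_2^2 to the remainder.
  leading term x_1: no divisor's leading term divides it; move -3/7x_1 to the remainder.
  leading term 1: no divisor's leading term divides it; move 4/7 to the remainder.
  remainder 2x_2^3 + 1/14x_1^2 + 4/7x_1x_2 + 4/7x_2^2 - 3/7x_1 + 4/7 ≠ 0; add g_3 = 2x_2^3 + 1/14x_1^2 + 4/7x_1x_2 + 4/7x_2^2 - 3/7x_1 + 4/7 to the basis.

S(f_1,g_3): lcm = x_1x_2^3. S = -1/28x_1^3 - 3/14x_1^2x_2 + 2/7x_1x_2^2 + 4/7x_2^3 + 3/14x_1^2 - 3/7x_1x_2 - 2/7x_1 + 4/7x_2.
  leading term x_1^3: no divisor's leading term divides it; move -1/28x_1^3 to the remainder.
  leading term x_1^2x_2: no divisor's leading term divides it; move -3/14x_1^2x_2 to the remainder.
  leading term x_1x_2^2: subtract (-2/49)·f_1 from 2/7x_1x_2^2 + 4/7x_2^3 + 3/14x_1^2 - 3/7x_1x_2 - 2/7x_1 + 4/7x_2 → 4/7x_2^3 + 19/98x_1^2 - 29/49x_1x_2 - 8/49x_2^2 - 8/49x_1 + 4/7x_2 - 8/49
  leading term x_2^3: subtract (2/7)·g_3 from 4/7x_2^3 + 19/98x_1^2 - 29/49x_1x_2 - 8/49x_2^2 - 8/49x_1 + 4/7x_2 - 8/49 → 17/98x_1^2 - 37/49x_1x_2 - 16/49x_2^2 - 2/49x_1 + 4/7x_2 - 16/49
  leading term x_1^2: no divisor's leading term divides it; move 17/98x_1^2 to the remainder.
  leading term x_1x_2: no divisor's leading term divides it; move -37/49x_1x_2 to the remainder.
  leading term x_2^2: no divisor's leading term divides it; move -16/49x_2^2 to the remainder.
  leading term x_1: no divisor's leading term divides it; move -2/49x_1 to the remainder.
  leading term x_2: no divisor's leading term divides it; move 4/7x_2 to the remainder.
  leading term 1: no divisor's leading term divides it; move -16/49 to the remainder.
  remainder -1/28x_1^3 - 3/14x_1^2x_2 + 17/98x_1^2 - 37/49x_1x_2 - 16/49x_2^2 - 2/49x_1 + 4/7x_2 - 16/49 ≠ 0; add g_4 = -1/28x_1^3 - 3/14x_1^2x_2 + 17/98x_1^2 - 37/49x_1x_2 - 16/49x_2^2 - 2/49x_1 + 4/7x_2 - 16/49 to the basis.

The other S-polynomials (S(f_2,g_3), S(f_1,g_4), S(f_2,g_4), S(g_3,g_4)) all reduce to 0 modulo the current basis, so we have a Gröbner basis.
Inter-reduce: drop elements whose leading term is divisible by another's, tail-reduce, and make monic.
Reduced Gröbner basis: {x_1^3 + 6x_1^2x_2 - 34/7x_1^2 + 148/7x_1x_2 + 64/7x_2^2 + 8/7x_1 - 16x_2 + 64/7, x_1x_2^2 + 1/14x_1^2 + 4/7x_1x_2 + 4/7x_2^2 - 3/7x_1 + 4/7, x_2^3 + 1/28x_1^2 + 2/7x_1x_2 + 2/7x_2^2 - 3/14x_1 + 2/7}.

Buchberger on the second generating set:
h_1 = -20x_1x_2^2 - 2x_2^3 - 3/2x_1^2 - 12x_1x_2 - 12x_2^2 + 9x_1 - 12, LT = x_1x_2^2.
h_2 = 22x_1x_2^2 - 16x_2^3 + x_1^2 + 8x_1x_2 + 8x_2^2 - 6x_1 + 8, LT = x_1x_2^2.

S(h_1,h_2): lcm = x_1x_2^2. S = 91/110x_2^3 + 13/440x_1^2 + 13/55x_1x_2 + 13/55x_2^2 - 39/220x_1 + 13/55.
  leading term x_2^3: no divisor's leading term divides it; move 91/110x_2^3 to the remainder.
  leading term x_1^2: no divisor's leading term divides it; move 13/440x_1^2 to the remainder.
  leading term x_1x_2: no divisor's leading term divides it; move 13/55x_1x_2 to the remainder.
  leading term x_2^2: no divisor's leading term divides it; move 13/55x_2^2 to the remainder.
  leading term x_1: no divisor's leading term divides it; move -39/220x_1 to the remainder.
  leading term 1: no divisor's leading term divides it; move 13/55 to the remainder.
  remainder 91/110x_2^3 + 13/440x_1^2 + 13/55x_1x_2 + 13/55x_2^2 - 39/220x_1 + 13/55 ≠ 0; add k_3 = 91/110x_2^3 + 13/440x_1^2 + 13/55x_1x_2 + 13/55x_2^2 - 39/220x_1 + 13/55 to the basis.

S(h_1,k_3): lcm = x_1x_2^3. S = 1/10x_2^4 - 1/28x_1^3 - 59/280x_1^2x_2 + 11/35x_1x_2^2 + 3/5x_2^3 + 3/14x_1^2 - 9/20x_1x_2 - 2/7x_1 + 3/5x_2.
  leading term x_2^4: subtract (11/91x_2)·k_3 from 1/10x_2^4 - 1/28x_1^3 - 59/280x_1^2x_2 + 11/35x_1x_2^2 + 3/5x_2^3 + 3/14x_1^2 - 9/20x_1x_2 - 2/7x_1 + 3/5x_2 → -1/28x_1^3 - 3/14x_1^2x_2 + 2/7x_1x_2^2 + 4/7x_2^3 + 3/14x_1^2 - 3/7x_1x_2 - 2/7x_1 + 4/7x_2
  leading term x_1^3: no divisor's leading term divides it; move -1/28x_1^3 to the remainder.
  leading term x_1^2x_2: no divisor's leading term divides it; move -3/14x_1^2x_2 to the remainder.
  leading term x_1x_2^2: subtract (-1/70)·h_1 from 2/7x_1x_2^2 + 4/7x_2^3 + 3/14x_1^2 - 3/7x_1x_2 - 2/7x_1 + 4/7x_2 → 19/35x_2^3 + 27/140x_1^2 - 3/5x_1x_2 - 6/35x_2^2 - 11/70x_1 + 4/7x_2 - 6/35
  leading term x_2^3: subtract (418/637)·k_3 from 19/35x_2^3 + 27/140x_1^2 - 3/5x_1x_2 - 6/35x_2^2 - 11/70x_1 + 4/7x_2 - 6/35 → 17/98x_1^2 - 37/49x_1x_2 - 16/49x_2^2 - 2/49x_1 + 4/7x_2 - 16/49
  leading term x_1^2: no divisor's leading term divides it; move 17/98x_1^2 to the remainder.
  leading term x_1x_2: no divisor's leading term divides it; move -37/49x_1x_2 to the remainder.
  leading term x_2^2: no divisor's leading term divides it; move -16/49x_2^2 to the remainder.
  leading term x_1: no divisor's leading term divides it; move -2/49x_1 to the remainder.
  leading term x_2: no divisor's leading term divides it; move 4/7x_2 to the remainder.
  leading term 1: no divisor's leading term divides it; move -16/49 to the remainder.
  remainder -1/28x_1^3 - 3/14x_1^2x_2 + 17/98x_1^2 - 37/49x_1x_2 - 16/49x_2^2 - 2/49x_1 + 4/7x_2 - 16/49 ≠ 0; add k_4 = -1/28x_1^3 - 3/14x_1^2x_2 + 17/98x_1^2 - 37/49x_1x_2 - 16/49x_2^2 - 2/49x_1 + 4/7x_2 - 16/49 to the basis.

The other S-polynomials (S(h_2,k_3), S(h_1,k_4), S(h_2,k_4), S(k_3,k_4)) all reduce to 0 modulo the current basis, so we have a Gröbner basis.
Inter-reduce: drop elements whose leading term is divisible by another's, tail-reduce, and make monic.
Reduced Gröbner basis: {x_1^3 + 6x_1^2x_2 - 34/7x_1^2 + 148/7x_1x_2 + 64/7x_2^2 + 8/7x_1 - 16x_2 + 64/7, x_1x_2^2 + 1/14x_1^2 + 4/7x_1x_2 + 4/7x_2^2 - 3/7x_1 + 4/7, x_2^3 + 1/28x_1^2 + 2/7x_1x_2 + 2/7x_2^2 - 3/14x_1 + 2/7}.

These coincide, so the ideals are equal.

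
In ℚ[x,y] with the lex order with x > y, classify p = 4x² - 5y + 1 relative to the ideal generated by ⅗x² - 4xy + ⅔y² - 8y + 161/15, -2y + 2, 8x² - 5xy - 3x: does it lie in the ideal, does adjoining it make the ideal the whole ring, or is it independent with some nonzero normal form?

First compute the reduced Gröbner basis of I by Buchberger's algorithm.
f_1 = ⅗x² - 4xy + ⅔y² - 8y + 161/15, LT = x².
f_2 = -2y + 2, LT = y.
f_3 = 8x² - 5xy - 3x, LT = x².

S(f_1,f_3): lcm = x². S = -145/24xy + ⅜x + 10/9y² - 40/3y + 161/9.
  leading term xy: subtract (145/48x)·f_2 from -145/24xy + ⅜x + 10/9y² - 40/3y + 161/9 → -17/3x + 10/9y² - 40/3y + 161/9
  leading term x: no divisor's leading term divides it; move -17/3x to the remainder.
  leading term y²: subtract (-5/9y)·f_2 from 10/9y² - 40/3y + 161/9 → -110/9y + 161/9
  leading term y: subtract (55/9)·f_2 from -110/9y + 161/9 → 17/3
  leading term 1: no divisor's leading term divides it; move 17/3 to the remainder.
  remainder -17/3x + 17/3 ≠ 0; add h_4 = -17/3x + 17/3 to the basis.

The other S-polynomials (S(f_1,f_2), S(f_2,f_3), S(f_1,h_4), S(f_2,h_4), S(f_3,h_4)) all reduce to 0 modulo the current basis, so we have a Gröbner basis.
Inter-reduce: drop elements whose leading term is divisible by another's, tail-reduce, and make monic.
Reduced Gröbner basis: {x - 1, y - 1}.
Label its elements g_1 = x - 1, g_2 = y - 1.

Reduce p = 4x² - 5y + 1 modulo G:
  leading term x²: subtract (4x)·g_1 from 4x² - 5y + 1 → 4x - 5y + 1
  leading term x: subtract (4)·g_1 from 4x - 5y + 1 → -5y + 5
  leading term y: subtract (-5)·g_2 from -5y + 5 → 0
  normal form = 0.
Since the normal form is 0, p ∈ I.

The remainder on division by a Gröbner basis is unique — it is the normal form.

4x² - 5y + 1 lies in I (it reduces to 0).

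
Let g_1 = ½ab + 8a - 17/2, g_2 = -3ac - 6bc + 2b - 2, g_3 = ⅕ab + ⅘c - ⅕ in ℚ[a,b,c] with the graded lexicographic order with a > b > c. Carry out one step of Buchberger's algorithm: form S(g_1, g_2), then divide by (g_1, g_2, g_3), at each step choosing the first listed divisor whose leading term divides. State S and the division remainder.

S(g_1, g_2) = -2b²c + 16ac + ⅔b² - ⅔b - 17c; remainder on division = -2b²c + ⅔b² - 32bc + 10b - 17c - 32/3.

lcm(LM(g_1), LM(g_2)) = abc.
S = (lcm/LT(g_1))·g_1 − (lcm/LT(g_2))·g_2 = -2b²c + 16ac + ⅔b² - ⅔b - 17c.
Reduce S modulo (g_1, g_2, g_3) in that order:
  leading term b²c: no divisor's leading term divides it; move -2b²c to the remainder.
  leading term ac: subtract (-16/3)·g_2 from 16ac + ⅔b² - ⅔b - 17c → ⅔b² - 32bc + 10b - 17c - 32/3
  leading term b²: no divisor's leading term divides it; move ⅔b² to the remainder.
  leading term bc: no divisor's leading term divides it; move -32bc to the remainder.
  leading term b: no divisor's leading term divides it; move 10b to the remainder.
  leading term c: no divisor's leading term divides it; move -17c to the remainder.
  leading term 1: no divisor's leading term divides it; move -32/3 to the remainder.
The remainder -2b²c + ⅔b² - 32bc + 10b - 17c - 32/3 is nonzero, so it would be added as the next basis element.
This is the inner loop of Buchberger's algorithm — each nonzero remainder becomes a new basis element.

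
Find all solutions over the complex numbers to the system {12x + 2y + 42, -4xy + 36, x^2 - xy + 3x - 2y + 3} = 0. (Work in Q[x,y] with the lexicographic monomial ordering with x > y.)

{(-3, -3)}

Compute a lex Gröbner basis by Buchberger's algorithm.
f_1 = 12x + 2y + 42, LT = x.
f_2 = -4xy + 36, LT = xy.
f_3 = x^2 - xy + 3x - 2y + 3, LT = x^2.

S(f_1,f_2): lcm = xy. S = 1/6y^2 + 7/2y + 9.
  leading term y^2: no divisor's leading term divides it; move 1/6y^2 to the remainder.
  leading term y: no divisor's leading term divides it; move 7/2y to the remainder.
  leading term 1: no divisor's leading term divides it; move 9 to the remainder.
  remainder 1/6y^2 + 7/2y + 9 ≠ 0; add h_4 = 1/6y^2 + 7/2y + 9 to the basis.

S(f_1,f_3): lcm = x^2. S = 7/6xy + 1/2x + 2y - 3.
  leading term xy: subtract (7/72y)·f_1 from 7/6xy + 1/2x + 2y - 3 → 1/2x - 7/36y^2 - 25/12y - 3
  leading term x: subtract (1/24)·f_1 from 1/2x - 7/36y^2 - 25/12y - 3 → -7/36y^2 - 13/6y - 19/4
  leading term y^2: subtract (-7/6)·h_4 from -7/36y^2 - 13/6y - 19/4 → 23/12y + 23/4
  leading term y: no divisor's leading term divides it; move 23/12y to the remainder.
  leading term 1: no divisor's leading term divides it; move 23/4 to the remainder.
  remainder 23/12y + 23/4 ≠ 0; add h_5 = 23/12y + 23/4 to the basis.

The other S-polynomials (S(f_2,f_3), S(f_1,h_4), S(f_2,h_4), S(f_3,h_4), S(f_1,h_5), S(f_2,h_5), S(f_3,h_5), S(h_4,h_5)) all reduce to 0 modulo the current basis, so we have a Gröbner basis.
Inter-reduce: drop elements whose leading term is divisible by another's, tail-reduce, and make monic.
Reduced Gröbner basis: {x + 3, y + 3}.

From the last basis element, y + 3 = 0, so y takes values in {-3}. Each choice, substituted upward through the basis, yields the corresponding point(s) of the solution set.
  y = -3: the earlier basis element becomes x + 3 = 0, giving x = -3 — point (-3, -3).
Substituting each solution back into the original system confirms all equations vanish.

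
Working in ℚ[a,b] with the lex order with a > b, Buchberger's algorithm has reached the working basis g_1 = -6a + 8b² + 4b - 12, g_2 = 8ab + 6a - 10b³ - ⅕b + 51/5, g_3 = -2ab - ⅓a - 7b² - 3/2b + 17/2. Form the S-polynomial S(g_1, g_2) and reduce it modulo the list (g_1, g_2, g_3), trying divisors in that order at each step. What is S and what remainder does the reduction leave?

S(g_1, g_2) = -¾a - 1/12b³ - ⅔b² + 81/40b - 51/40; remainder on division = -1/12b³ - 5/3b² + 61/40b + 9/40.

lcm(LM(g_1), LM(g_2)) = ab.
S = (lcm/LT(g_1))·g_1 − (lcm/LT(g_2))·g_2 = -¾a - 1/12b³ - ⅔b² + 81/40b - 51/40.
Reduce S modulo (g_1, g_2, g_3) in that order:
  leading term a: subtract (⅛)·g_1 from -¾a - 1/12b³ - ⅔b² + 81/40b - 51/40 → -1/12b³ - 5/3b² + 61/40b + 9/40
  leading term b³: no divisor's leading term divides it; move -1/12b³ to the remainder.
  leading term b²: no divisor's leading term divides it; move -5/3b² to the remainder.
  leading term b: no divisor's leading term divides it; move 61/40b to the remainder.
  leading term 1: no divisor's leading term divides it; move 9/40 to the remainder.
The remainder -1/12b³ - 5/3b² + 61/40b + 9/40 is nonzero, so it would be added as the next basis element.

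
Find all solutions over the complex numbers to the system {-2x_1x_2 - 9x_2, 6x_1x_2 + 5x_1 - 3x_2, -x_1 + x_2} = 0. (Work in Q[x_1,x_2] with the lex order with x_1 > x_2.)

Compute a lex Gröbner basis by Buchberger's algorithm.
f_1 = -2x_1x_2 - 9x_2, LT = x_1x_2.
f_2 = 6x_1x_2 + 5x_1 - 3x_2, LT = x_1x_2.
f_3 = -x_1 + x_2, LT = x_1.

S(f_1,f_2): lcm = x_1x_2. S = -\tfrac{5}{6}x_1 + 5x_2.
  leading term x_1: subtract (\tfrac{5}{6})·f_3 from -\tfrac{5}{6}x_1 + 5x_2 → \tfrac{25}{6}x_2
  leading term x_2: no divisor's leading term divides it; move \tfrac{25}{6}x_2 to the remainder.
  remainder \tfrac{25}{6}x_2 ≠ 0; add h_4 = \tfrac{25}{6}x_2 to the basis.

The other S-polynomials (S(f_1,f_3), S(f_2,f_3), S(f_1,h_4), S(f_2,h_4), S(f_3,h_4)) all reduce to 0 modulo the current basis, so we have a Gröbner basis.
Inter-reduce: drop elements whose leading term is divisible by another's, tail-reduce, and make monic.
Reduced Gröbner basis: {x_1, x_2}.

A lex Gröbner basis eliminates variables successively. Here x_2 depends only on x_2, with roots {0}; lifting each root through the earlier basis elements recovers the full solutions.
  x_2 = 0: the earlier basis element becomes x_1 = 0, giving x_1 = 0 — point (0, 0).
Each listed point satisfies every original equation (direct substitution).

{(0, 0)}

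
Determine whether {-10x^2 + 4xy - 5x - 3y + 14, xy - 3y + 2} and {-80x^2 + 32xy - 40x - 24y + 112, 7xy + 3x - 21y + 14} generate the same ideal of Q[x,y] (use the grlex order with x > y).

Two ideals are equal iff their reduced Gröbner bases coincide (the reduced basis is unique for a fixed ordering).
Buchberger on the first generating set:
f_1 = -10x^2 + 4xy - 5x - 3y + 14, LT = x^2.
f_2 = xy - 3y + 2, LT = xy.

S(f_1,f_2): lcm = x^2y. S = -2/5xy^2 + 7/2xy + 3/10y^2 - 2x - 7/5y.
  reduce S modulo (f_1, f_2):
  remainder -9/10y^2 - 2x + 99/10y - 7 ≠ 0; add g_3 = -9/10y^2 - 2x + 99/10y - 7 to the basis.

The other S-polynomials (S(f_1,g_3), S(f_2,g_3)) all reduce to 0 modulo the current basis, so we have a Gröbner basis.
Inter-reduce: drop elements whose leading term is divisible by another's, tail-reduce, and make monic.
Reduced Gröbner basis: {x^2 + 1/2x - 9/10y - 3/5, xy - 3y + 2, y^2 + 20/9x - 11y + 70/9}.

Buchberger on the second generating set:
h_1 = -80x^2 + 32xy - 40x - 24y + 112, LT = x^2.
h_2 = 7xy + 3x - 21y + 14, LT = xy.

S(h_1,h_2): lcm = x^2y. S = -2/5xy^2 - 3/7x^2 + 7/2xy + 3/10y^2 - 2x - 7/5y.
  reduce S modulo (h_1, h_2):
  remainder -9/10y^2 - 23/7x + 351/35y - 38/5 ≠ 0; add k_3 = -9/10y^2 - 23/7x + 351/35y - 38/5 to the basis.

The other S-polynomials (S(h_1,k_3), S(h_2,k_3)) all reduce to 0 modulo the current basis, so we have a Gröbner basis.
Inter-reduce: drop elements whose leading term is divisible by another's, tail-reduce, and make monic.
Reduced Gröbner basis: {x^2 + 47/70x - 9/10y - 3/5, xy + 3/7x - 3y + 2, y^2 + 230/63x - 78/7y + 76/9}.

Since the reduced bases disagree, the two ideals are not the same.
The choice of monomial ordering does not affect the verdict — as long as both bases are computed under the same ordering, their equality decides ideal equality.

No, the ideals differ.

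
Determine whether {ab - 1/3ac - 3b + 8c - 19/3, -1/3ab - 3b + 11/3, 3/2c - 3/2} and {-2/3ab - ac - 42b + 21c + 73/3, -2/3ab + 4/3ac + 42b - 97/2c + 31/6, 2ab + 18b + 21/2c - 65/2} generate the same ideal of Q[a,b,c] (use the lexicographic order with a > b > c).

Yes, the ideals are equal.

Two ideals are equal iff their reduced Gröbner bases coincide (the reduced basis is unique for a fixed ordering).
Buchberger on the first generating set:
f_1 = ab - 1/3ac - 3b + 8c - 19/3, LT = ab.
f_2 = -1/3ab - 3b + 11/3, LT = ab.
f_3 = 3/2c - 3/2, LT = c.

S(f_1,f_2): lcm = ab. S = -1/3ac - 12b + 8c + 14/3.
  leading term ac: subtract (-2/9a)·f_3 from -1/3ac - 12b + 8c + 14/3 → -1/3a - 12b + 8c + 14/3
  leading term a: no divisor's leading term divides it; move -1/3a to the remainder.
  leading term b: no divisor's leading term divides it; move -12b to the remainder.
  leading term c: subtract (16/3)·f_3 from 8c + 14/3 → 38/3
  leading term 1: no divisor's leading term divides it; move 38/3 to the remainder.
  remainder -1/3a - 12b + 38/3 ≠ 0; add g_4 = -1/3a - 12b + 38/3 to the basis.

S(f_1,g_4): lcm = ab. S = -1/3ac - 36b^2 + 35b + 8c - 19/3.
  leading term ac: subtract (-2/9a)·f_3 from -1/3ac - 36b^2 + 35b + 8c - 19/3 → -1/3a - 36b^2 + 35b + 8c - 19/3
  leading term a: subtract (1)·g_4 from -1/3a - 36b^2 + 35b + 8c - 19/3 → -36b^2 + 47b + 8c - 19
  leading term b^2: no divisor's leading term divides it; move -36b^2 to the remainder.
  leading term b: no divisor's leading term divides it; move 47b to the remainder.
  leading term c: subtract (16/3)·f_3 from 8c - 19 → -11
  leading term 1: no divisor's leading term divides it; move -11 to the remainder.
  remainder -36b^2 + 47b - 11 ≠ 0; add g_5 = -36b^2 + 47b - 11 to the basis.

The other S-polynomials (S(f_1,f_3), S(f_2,f_3), S(f_2,g_4), S(f_3,g_4), S(f_1,g_5), S(f_2,g_5), S(f_3,g_5), S(g_4,g_5)) all reduce to 0 modulo the current basis, so we have a Gröbner basis.
Inter-reduce: drop elements whose leading term is divisible by another's, tail-reduce, and make monic.
Reduced Gröbner basis: {a + 36b - 38, b^2 - 47/36b + 11/36, c - 1}.

Buchberger on the second generating set:
h_1 = -2/3ab - ac - 42b + 21c + 73/3, LT = ab.
h_2 = -2/3ab + 4/3ac + 42b - 97/2c + 31/6, LT = ab.
h_3 = 2ab + 18b + 21/2c - 65/2, LT = ab.

S(h_1,h_2): lcm = ab. S = 7/2ac + 126b - 417/4c - 115/4.
  leading term ac: no divisor's leading term divides it; move 7/2ac to the remainder.
  leading term b: no divisor's leading term divides it; move 126b to the remainder.
  leading term c: no divisor's leading term divides it; move -417/4c to the remainder.
  leading term 1: no divisor's leading term divides it; move -115/4 to the remainder.
  remainder 7/2ac + 126b - 417/4c - 115/4 ≠ 0; add k_4 = 7/2ac + 126b - 417/4c - 115/4 to the basis.

S(h_1,h_3): lcm = ab. S = 3/2ac + 54b - 147/4c - 81/4.
  leading term ac: subtract (3/7)·k_4 from 3/2ac + 54b - 147/4c - 81/4 → 111/14c - 111/14
  leading term c: no divisor's leading term divides it; move 111/14c to the remainder.
  leading term 1: no divisor's leading term divides it; move -111/14 to the remainder.
  remainder 111/14c - 111/14 ≠ 0; add k_5 = 111/14c - 111/14 to the basis.

S(h_1,k_4): lcm = abc. S = 3/2ac^2 - 36b^2 + 1299/14bc + 115/14b - 63/2c^2 - 73/2c.
  leading term ac^2: subtract (3/7c)·k_4 from 3/2ac^2 - 36b^2 + 1299/14bc + 115/14b - 63/2c^2 - 73/2c → -36b^2 + 543/14bc + 115/14b + 369/28c^2 - 677/28c
  leading term b^2: no divisor's leading term divides it; move -36b^2 to the remainder.
  leading term bc: subtract (181/37b)·k_5 from 543/14bc + 115/14b + 369/28c^2 - 677/28c → 47b + 369/28c^2 - 677/28c
  leading term b: no divisor's leading term divides it; move 47b to the remainder.
  leading term c^2: subtract (123/74c)·k_5 from 369/28c^2 - 677/28c → -11c
  leading term c: subtract (-154/111)·k_5 from -11c → -11
  leading term 1: no divisor's leading term divides it; move -11 to the remainder.
  remainder -36b^2 + 47b - 11 ≠ 0; add k_6 = -36b^2 + 47b - 11 to the basis.

S(k_4,k_5): lcm = ac. S = a + 36b - 417/14c - 115/14.
  leading term a: no divisor's leading term divides it; move a to the remainder.
  leading term b: no divisor's leading term divides it; move 36b to the remainder.
  leading term c: subtract (-139/37)·k_5 from -417/14c - 115/14 → -38
  leading term 1: no divisor's leading term divides it; move -38 to the remainder.
  remainder a + 36b - 38 ≠ 0; add k_7 = a + 36b - 38 to the basis.

The other S-polynomials (S(h_2,h_3), S(h_2,k_4), S(h_3,k_4), S(h_1,k_5), S(h_2,k_5), S(h_3,k_5), S(h_1,k_6), S(h_2,k_6), S(h_3,k_6), S(k_4,k_6), S(k_5,k_6), S(h_1,k_7), S(h_2,k_7), S(h_3,k_7), S(k_4,k_7), S(k_5,k_7), S(k_6,k_7)) all reduce to 0 modulo the current basis, so we have a Gröbner basis.
Inter-reduce: drop elements whose leading term is divisible by another's, tail-reduce, and make monic.
Reduced Gröbner basis: {a + 36b - 38, b^2 - 47/36b + 11/36, c - 1}.

The two bases agree; hence the ideals are identical.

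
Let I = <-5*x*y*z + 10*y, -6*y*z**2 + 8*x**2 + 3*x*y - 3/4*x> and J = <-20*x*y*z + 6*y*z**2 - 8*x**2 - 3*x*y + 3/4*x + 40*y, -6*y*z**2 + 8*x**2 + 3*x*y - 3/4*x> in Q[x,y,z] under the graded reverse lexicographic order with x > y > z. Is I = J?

Yes, the ideals are equal.

Two ideals are equal iff their reduced Gröbner bases coincide (the reduced basis is unique for a fixed ordering).
Buchberger on the first generating set:
f_1 = -5*x*y*z + 10*y, LT = x*y*z.
f_2 = -6*y*z**2 + 8*x**2 + 3*x*y - 3/4*x, LT = y*z**2.

S(f_1,f_2): lcm = x*y*z**2. S = 4/3*x**3 + 1/2*x**2*y - 1/8*x**2 - 2*y*z.
  reduce S modulo (f_1, f_2):
  remainder 4/3*x**3 + 1/2*x**2*y - 1/8*x**2 - 2*y*z ≠ 0; add g_3 = 4/3*x**3 + 1/2*x**2*y - 1/8*x**2 - 2*y*z to the basis.

The other S-polynomials (S(f_1,g_3), S(f_2,g_3)) all reduce to 0 modulo the current basis, so we have a Gröbner basis.
Inter-reduce: drop elements whose leading term is divisible by another's, tail-reduce, and make monic.
Reduced Gröbner basis: {x**3 + 3/8*x**2*y - 3/32*x**2 - 3/2*y*z, x*y*z - 2*y, y*z**2 - 4/3*x**2 - 1/2*x*y + 1/8*x}.

Buchberger on the second generating set:
h_1 = -20*x*y*z + 6*y*z**2 - 8*x**2 - 3*x*y + 3/4*x + 40*y, LT = x*y*z.
h_2 = -6*y*z**2 + 8*x**2 + 3*x*y - 3/4*x, LT = y*z**2.

S(h_1,h_2): lcm = x*y*z**2. S = -3/10*y*z**3 + 4/3*x**3 + 1/2*x**2*y + 2/5*x**2*z + 3/20*x*y*z - 1/8*x**2 - 3/80*x*z - 2*y*z.
  reduce S modulo (h_1, h_2):
  remainder 4/3*x**3 + 1/2*x**2*y - 1/8*x**2 - 2*y*z ≠ 0; add k_3 = 4/3*x**3 + 1/2*x**2*y - 1/8*x**2 - 2*y*z to the basis.

The other S-polynomials (S(h_1,k_3), S(h_2,k_3)) all reduce to 0 modulo the current basis, so we have a Gröbner basis.
Inter-reduce: drop elements whose leading term is divisible by another's, tail-reduce, and make monic.
Reduced Gröbner basis: {x**3 + 3/8*x**2*y - 3/32*x**2 - 3/2*y*z, x*y*z - 2*y, y*z**2 - 4/3*x**2 - 1/2*x*y + 1/8*x}.

The two bases agree; hence the ideals are identical.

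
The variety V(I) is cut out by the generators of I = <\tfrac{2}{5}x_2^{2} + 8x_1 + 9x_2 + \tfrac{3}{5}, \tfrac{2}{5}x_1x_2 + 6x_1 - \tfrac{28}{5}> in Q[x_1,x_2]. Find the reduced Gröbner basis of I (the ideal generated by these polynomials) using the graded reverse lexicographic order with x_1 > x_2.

G = {x_1^{2} - \tfrac{111}{20}x_1 + \tfrac{7}{10}x_2 + \tfrac{21}{4}, x_1x_2 + 15x_1 - 14, x_2^{2} + 20x_1 + \tfrac{45}{2}x_2 + \tfrac{3}{2}}

The reduced Gröbner basis is the canonical form of the ideal for this ordering.

f_1 = \tfrac{2}{5}x_2^{2} + 8x_1 + 9x_2 + \tfrac{3}{5}, LT = x_2^{2}.
f_2 = \tfrac{2}{5}x_1x_2 + 6x_1 - \tfrac{28}{5}, LT = x_1x_2.

S(f_1,f_2): lcm = x_1x_2^{2}. S = 20x_1^{2} + \tfrac{15}{2}x_1x_2 + \tfrac{3}{2}x_1 + 14x_2.
  reduce S modulo (f_1, f_2):
  remainder 20x_1^{2} - 111x_1 + 14x_2 + 105 ≠ 0; add g_3 = 20x_1^{2} - 111x_1 + 14x_2 + 105 to the basis.

The other S-polynomials (S(f_1,g_3), S(f_2,g_3)) all reduce to 0 modulo the current basis, so we have a Gröbner basis.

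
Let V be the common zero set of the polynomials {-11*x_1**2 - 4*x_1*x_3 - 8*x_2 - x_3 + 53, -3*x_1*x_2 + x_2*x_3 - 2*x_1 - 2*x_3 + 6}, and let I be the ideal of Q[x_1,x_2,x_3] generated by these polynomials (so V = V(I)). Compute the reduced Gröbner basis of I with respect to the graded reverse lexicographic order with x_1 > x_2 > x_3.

G = {x_2*x_3**2 + 72/23*x_2**2 - 88/23*x_1*x_3 + 9/23*x_2*x_3 - 2*x_3**2 + 198/23*x_1 - 429/23*x_2 + 144/23*x_3 - 318/23, x_1**2 + 4/11*x_1*x_3 + 8/11*x_2 + 1/11*x_3 - 53/11, x_1*x_2 - 1/3*x_2*x_3 + 2/3*x_1 + 2/3*x_3 - 2}

This is the nonlinear analogue of row-reducing a linear system.

f_1 = -11*x_1**2 - 4*x_1*x_3 - 8*x_2 - x_3 + 53, LT = x_1**2.
f_2 = -3*x_1*x_2 + x_2*x_3 - 2*x_1 - 2*x_3 + 6, LT = x_1*x_2.

S(f_1,f_2): lcm = x_1**2*x_2. S = 23/33*x_1*x_2*x_3 - 2/3*x_1**2 + 8/11*x_2**2 - 2/3*x_1*x_3 + 1/11*x_2*x_3 + 2*x_1 - 53/11*x_2.
  reduce S modulo (f_1, f_2):
  remainder 23/99*x_2*x_3**2 + 8/11*x_2**2 - 8/9*x_1*x_3 + 1/11*x_2*x_3 - 46/99*x_3**2 + 2*x_1 - 13/3*x_2 + 16/11*x_3 - 106/33 ≠ 0; add g_3 = 23/99*x_2*x_3**2 + 8/11*x_2**2 - 8/9*x_1*x_3 + 1/11*x_2*x_3 - 46/99*x_3**2 + 2*x_1 - 13/3*x_2 + 16/11*x_3 - 106/33 to the basis.

The other S-polynomials (S(f_1,g_3), S(f_2,g_3)) all reduce to 0 modulo the current basis, so we have a Gröbner basis.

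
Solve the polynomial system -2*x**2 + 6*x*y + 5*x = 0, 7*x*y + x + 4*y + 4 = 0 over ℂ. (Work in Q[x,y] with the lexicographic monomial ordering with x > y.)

{(0, -1), (3/4 - sqrt(217)/28, -7/12 - sqrt(217)/84), (sqrt(217)/28 + 3/4, -7/12 + sqrt(217)/84)}

Compute a lex Gröbner basis by Buchberger's algorithm.
f_1 = -2*x**2 + 6*x*y + 5*x, LT = x**2.
f_2 = 7*x*y + x + 4*y + 4, LT = x*y.

S(f_1,f_2): lcm = x**2*y. S = -1/7*x**2 - 3*x*y**2 - 43/14*x*y - 4/7*x.
  leading term x**2: subtract (1/14)·f_1 from -1/7*x**2 - 3*x*y**2 - 43/14*x*y - 4/7*x → -3*x*y**2 - 7/2*x*y - 13/14*x
  leading term x*y**2: subtract (-3/7*y)·f_2 from -3*x*y**2 - 7/2*x*y - 13/14*x → -43/14*x*y - 13/14*x + 12/7*y**2 + 12/7*y
  leading term x*y: subtract (-43/98)·f_2 from -43/14*x*y - 13/14*x + 12/7*y**2 + 12/7*y → -24/49*x + 12/7*y**2 + 170/49*y + 86/49
  leading term x: no divisor's leading term divides it; move -24/49*x to the remainder.
  leading term y**2: no divisor's leading term divides it; move 12/7*y**2 to the remainder.
  leading term y: no divisor's leading term divides it; move 170/49*y to the remainder.
  leading term 1: no divisor's leading term divides it; move 86/49 to the remainder.
  remainder -24/49*x + 12/7*y**2 + 170/49*y + 86/49 ≠ 0; add h_3 = -24/49*x + 12/7*y**2 + 170/49*y + 86/49 to the basis.

S(f_2,h_3): lcm = x*y. S = 1/7*x + 7/2*y**3 + 85/12*y**2 + 349/84*y + 4/7.
  leading term x: subtract (-7/24)·h_3 from 1/7*x + 7/2*y**3 + 85/12*y**2 + 349/84*y + 4/7 → 7/2*y**3 + 91/12*y**2 + 31/6*y + 13/12
  leading term y**3: no divisor's leading term divides it; move 7/2*y**3 to the remainder.
  leading term y**2: no divisor's leading term divides it; move 91/12*y**2 to the remainder.
  leading term y: no divisor's leading term divides it; move 31/6*y to the remainder.
  leading term 1: no divisor's leading term divides it; move 13/12 to the remainder.
  remainder 7/2*y**3 + 91/12*y**2 + 31/6*y + 13/12 ≠ 0; add h_4 = 7/2*y**3 + 91/12*y**2 + 31/6*y + 13/12 to the basis.

The other S-polynomials (S(f_1,h_3), S(f_1,h_4), S(f_2,h_4), S(h_3,h_4)) all reduce to 0 modulo the current basis, so we have a Gröbner basis.
Inter-reduce: drop elements whose leading term is divisible by another's, tail-reduce, and make monic.
Reduced Gröbner basis: {x - 7/2*y**2 - 85/12*y - 43/12, y**3 + 13/6*y**2 + 31/21*y + 13/42}.

From the last basis element, y**3 + 13/6*y**2 + 31/21*y + 13/42 = 0, so y takes values in {-1, -7/12 - sqrt(217)/84, -7/12 + sqrt(217)/84}. Each choice, substituted upward through the basis, yields the corresponding point(s) of the solution set.
  y = -1: the earlier basis element becomes x = 0, giving x = 0 — point (0, -1).
  y = -7/12 - sqrt(217)/84: the earlier basis element becomes x - 3/4 + sqrt(217)/28 = 0, giving x = 3/4 - sqrt(217)/28 — point (3/4 - sqrt(217)/28, -7/12 - sqrt(217)/84).
  y = -7/12 + sqrt(217)/84: the earlier basis element becomes x - 3/4 - sqrt(217)/28 = 0, giving x = sqrt(217)/28 + 3/4 — point (sqrt(217)/28 + 3/4, -7/12 + sqrt(217)/84).
This is the nonlinear analogue of row-reducing a linear system.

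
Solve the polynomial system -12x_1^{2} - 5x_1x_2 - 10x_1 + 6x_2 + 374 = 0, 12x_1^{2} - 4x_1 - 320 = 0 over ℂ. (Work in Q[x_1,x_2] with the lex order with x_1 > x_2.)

Compute a lex Gröbner basis by Buchberger's algorithm.
f_1 = -12x_1^{2} - 5x_1x_2 - 10x_1 + 6x_2 + 374, LT = x_1^{2}.
f_2 = 12x_1^{2} - 4x_1 - 320, LT = x_1^{2}.

S(f_1,f_2): lcm = x_1^{2}. S = \tfrac{5}{12}x_1x_2 + \tfrac{7}{6}x_1 - \tfrac{1}{2}x_2 - \tfrac{9}{2}.
  leading term x_1x_2: no divisor's leading term divides it; move \tfrac{5}{12}x_1x_2 to the remainder.
  leading term x_1: no divisor's leading term divides it; move \tfrac{7}{6}x_1 to the remainder.
  leading term x_2: no divisor's leading term divides it; move -\tfrac{1}{2}x_2 to the remainder.
  leading term 1: no divisor's leading term divides it; move -\tfrac{9}{2} to the remainder.
  remainder \tfrac{5}{12}x_1x_2 + \tfrac{7}{6}x_1 - \tfrac{1}{2}x_2 - \tfrac{9}{2} ≠ 0; add h_3 = \tfrac{5}{12}x_1x_2 + \tfrac{7}{6}x_1 - \tfrac{1}{2}x_2 - \tfrac{9}{2} to the basis.

S(f_1,h_3): lcm = x_1^{2}x_2. S = -\tfrac{14}{5}x_1^{2} + \tfrac{5}{12}x_1x_2^{2} + \tfrac{61}{30}x_1x_2 + \tfrac{54}{5}x_1 - \tfrac{1}{2}x_2^{2} - \tfrac{187}{6}x_2.
  leading term x_1^{2}: subtract (\tfrac{7}{30})·f_1 from -\tfrac{14}{5}x_1^{2} + \tfrac{5}{12}x_1x_2^{2} + \tfrac{61}{30}x_1x_2 + \tfrac{54}{5}x_1 - \tfrac{1}{2}x_2^{2} - \tfrac{187}{6}x_2 → \tfrac{5}{12}x_1x_2^{2} + \tfrac{16}{5}x_1x_2 + \tfrac{197}{15}x_1 - \tfrac{1}{2}x_2^{2} - \tfrac{977}{30}x_2 - \tfrac{1309}{15}
  leading term x_1x_2^{2}: subtract (x_2)·h_3 from \tfrac{5}{12}x_1x_2^{2} + \tfrac{16}{5}x_1x_2 + \tfrac{197}{15}x_1 - \tfrac{1}{2}x_2^{2} - \tfrac{977}{30}x_2 - \tfrac{1309}{15} → \tfrac{61}{30}x_1x_2 + \tfrac{197}{15}x_1 - \tfrac{421}{15}x_2 - \tfrac{1309}{15}
  leading term x_1x_2: subtract (\tfrac{122}{25})·h_3 from \tfrac{61}{30}x_1x_2 + \tfrac{197}{15}x_1 - \tfrac{421}{15}x_2 - \tfrac{1309}{15} → \tfrac{186}{25}x_1 - \tfrac{1922}{75}x_2 - \tfrac{4898}{75}
  leading term x_1: no divisor's leading term divides it; move \tfrac{186}{25}x_1 to the remainder.
  leading term x_2: no divisor's leading term divides it; move -\tfrac{1922}{75}x_2 to the remainder.
  leading term 1: no divisor's leading term divides it; move -\tfrac{4898}{75} to the remainder.
  remainder \tfrac{186}{25}x_1 - \tfrac{1922}{75}x_2 - \tfrac{4898}{75} ≠ 0; add h_4 = \tfrac{186}{25}x_1 - \tfrac{1922}{75}x_2 - \tfrac{4898}{75} to the basis.

S(h_3,h_4): lcm = x_1x_2. S = \tfrac{14}{5}x_1 + \tfrac{31}{9}x_2^{2} + \tfrac{341}{45}x_2 - \tfrac{54}{5}.
  leading term x_1: subtract (\tfrac{35}{93})·h_4 from \tfrac{14}{5}x_1 + \tfrac{31}{9}x_2^{2} + \tfrac{341}{45}x_2 - \tfrac{54}{5} → \tfrac{31}{9}x_2^{2} + \tfrac{155}{9}x_2 + \tfrac{124}{9}
  leading term x_2^{2}: no divisor's leading term divides it; move \tfrac{31}{9}x_2^{2} to the remainder.
  leading term x_2: no divisor's leading term divides it; move \tfrac{155}{9}x_2 to the remainder.
  leading term 1: no divisor's leading term divides it; move \tfrac{124}{9} to the remainder.
  remainder \tfrac{31}{9}x_2^{2} + \tfrac{155}{9}x_2 + \tfrac{124}{9} ≠ 0; add h_5 = \tfrac{31}{9}x_2^{2} + \tfrac{155}{9}x_2 + \tfrac{124}{9} to the basis.

The other S-polynomials (S(f_2,h_3), S(f_1,h_4), S(f_2,h_4), S(f_1,h_5), S(f_2,h_5), S(h_3,h_5), S(h_4,h_5)) all reduce to 0 modulo the current basis, so we have a Gröbner basis.
Inter-reduce: drop elements whose leading term is divisible by another's, tail-reduce, and make monic.
Reduced Gröbner basis: {x_1 - \tfrac{31}{9}x_2 - \tfrac{79}{9}, x_2^{2} + 5x_2 + 4}.

The lex basis is triangular: the last element involves only x_2. Solving x_2^{2} + 5x_2 + 4 = 0 gives x_2 ∈ {-4, -1}; substituting each value into the earlier elements determines the remaining variables.
  x_2 = -4: the earlier basis element becomes x_1 + 5 = 0, giving x_1 = -5 — point (-5, -4).
  x_2 = -1: the earlier basis element becomes x_1 - \tfrac{16}{3} = 0, giving x_1 = 16/3 — point (16/3, -1).
Check: every point annihilates each of the original generators.

{(-5, -4), (16/3, -1)}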